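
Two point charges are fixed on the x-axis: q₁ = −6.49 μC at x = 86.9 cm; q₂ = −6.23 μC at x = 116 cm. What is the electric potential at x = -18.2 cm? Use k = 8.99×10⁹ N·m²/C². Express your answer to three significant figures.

-9.72×10⁴ V

Electric potential is a scalar, so the contributions from each charge add algebraically: V = Σ kqᵢ/rᵢ.
Distances from the field point to each charge: r₁ = 1.05 m, r₂ = 1.34 m.
V = k[(-6.49×10⁻⁶)/(1.05) + (-6.23×10⁻⁶)/(1.34)] = -9.72×10⁴ V.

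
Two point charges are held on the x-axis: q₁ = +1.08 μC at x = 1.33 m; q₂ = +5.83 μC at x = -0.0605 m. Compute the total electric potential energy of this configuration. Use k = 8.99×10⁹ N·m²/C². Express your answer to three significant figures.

0.0407 J

The work to assemble the configuration equals its total potential energy, U = Σ kqᵢqⱼ/rᵢⱼ over all pairs.
Pair separations: r₁₂ = 1.39 m.
U = (0.0407) = 0.0407 J.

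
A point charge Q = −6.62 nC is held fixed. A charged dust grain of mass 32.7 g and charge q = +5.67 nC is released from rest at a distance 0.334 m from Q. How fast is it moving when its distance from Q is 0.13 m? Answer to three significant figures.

Only the electrostatic force acts, so mechanical energy is conserved: ½mv² = U₁ − U₂ = kQq(1/r₁ − 1/r₂).
U₁ − U₂ = (8.99×10⁹ N·m²/C²)(-6.62×10⁻⁹ C)(5.67×10⁻⁹ C)(1/0.334 − 1/0.130) = 1.59×10⁻⁶ J.
v = √(2·1.59×10⁻⁶/0.0327) = 9.85×10⁻³ m/s.

9.85×10⁻³ m/s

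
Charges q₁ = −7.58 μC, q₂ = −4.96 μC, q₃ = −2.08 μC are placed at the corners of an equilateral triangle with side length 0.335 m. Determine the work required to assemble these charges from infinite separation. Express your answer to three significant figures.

The work to assemble the configuration equals its total potential energy, U = Σ kqᵢqⱼ/rᵢⱼ over all pairs.
All three pair separations equal the side length, 0.335 m.
U = (1.01) + (0.423) + (0.277) = 1.71 J.

1.71 J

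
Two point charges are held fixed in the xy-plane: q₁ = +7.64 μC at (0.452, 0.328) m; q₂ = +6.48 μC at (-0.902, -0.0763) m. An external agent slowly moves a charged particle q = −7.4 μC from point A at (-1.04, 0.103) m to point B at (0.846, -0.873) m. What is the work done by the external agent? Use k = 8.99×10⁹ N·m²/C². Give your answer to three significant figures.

For quasistatic motion the external work equals the change in potential energy: W_ext = qΔV = q(V_B − V_A).
At A: distances to the source charges are 1.51 m, 0.226 m; V_A = Σ kqᵢ/rᵢ = 3.03×10⁵ V.
At B: distances to the source charges are 1.26 m, 1.92 m; V_B = Σ kqᵢ/rᵢ = 8.47×10⁴ V.
ΔV = V_B − V_A = -2.18×10⁵ V.
W_ext = qΔV = (-7.40×10⁻⁶ C)(-2.18×10⁵ V) = 1.62 J.

1.62 J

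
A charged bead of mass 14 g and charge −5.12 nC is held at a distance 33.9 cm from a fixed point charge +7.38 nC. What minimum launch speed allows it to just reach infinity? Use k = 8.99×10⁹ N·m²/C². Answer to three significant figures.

To just escape, total mechanical energy must reach zero at infinity: ½mv²_min + U = 0, so ½mv²_min = −U = |kQq|/r.
|U| = |kQq|/r = (8.99×10⁹ N·m²/C²)(7.38×10⁻⁹)(5.12×10⁻⁹)/(0.339) = 1.00×10⁻⁶ J.
v_min = √(2|U|/m) = √(2·1.00×10⁻⁶/0.0140) = 0.0120 m/s.

0.0120 m/s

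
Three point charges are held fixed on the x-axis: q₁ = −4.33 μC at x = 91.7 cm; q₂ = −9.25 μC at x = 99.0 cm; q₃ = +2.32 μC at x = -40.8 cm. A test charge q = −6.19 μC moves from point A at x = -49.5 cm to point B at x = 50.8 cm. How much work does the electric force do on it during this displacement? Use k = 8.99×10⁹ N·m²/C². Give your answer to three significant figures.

-2.48 J

The work done by the electric force is W_field = −ΔU = −q(V_B − V_A) = q(V_A − V_B).
At A: distances to the source charges are 1.41 m, 1.48 m, 0.0870 m; V_A = Σ kqᵢ/rᵢ = 1.56×10⁵ V.
At B: distances to the source charges are 0.409 m, 0.482 m, 0.916 m; V_B = Σ kqᵢ/rᵢ = -2.45×10⁵ V.
ΔV = V_B − V_A = -4.01×10⁵ V.
W_field = −qΔV = −(-6.19×10⁻⁶ C)(-4.01×10⁵ V) = -2.48 J.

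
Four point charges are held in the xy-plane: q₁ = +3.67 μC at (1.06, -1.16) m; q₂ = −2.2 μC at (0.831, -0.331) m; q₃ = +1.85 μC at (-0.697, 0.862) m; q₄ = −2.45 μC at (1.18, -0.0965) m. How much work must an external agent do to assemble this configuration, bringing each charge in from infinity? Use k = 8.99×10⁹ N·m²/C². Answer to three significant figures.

-0.0601 J

The assembly work is the sum of pairwise potential energies, U = Σ_{i<j} kqᵢqⱼ/rᵢⱼ.
Pair separations: r₁₂ = 0.860 m, r₁₃ = 2.68 m, r₁₄ = 1.07 m, r₂₃ = 1.94 m, r₂₄ = 0.420 m, r₃₄ = 2.11 m.
Summing all 6 pair terms gives U = -0.0601 J.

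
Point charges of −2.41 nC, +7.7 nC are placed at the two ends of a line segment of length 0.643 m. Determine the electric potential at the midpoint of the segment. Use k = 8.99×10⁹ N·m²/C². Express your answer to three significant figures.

The total potential is the scalar sum of each charge's contribution, V = Σ kqᵢ/rᵢ.
Each charge is 0.322 m from the midpoint.
V = k[(-2.41×10⁻⁹)/(0.322) + (7.70×10⁻⁹)/(0.322)] = 148 V.

148 V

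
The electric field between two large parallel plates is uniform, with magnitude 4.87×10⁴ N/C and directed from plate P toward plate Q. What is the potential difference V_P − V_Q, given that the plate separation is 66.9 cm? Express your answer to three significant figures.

In a uniform field, potential decreases in the direction of E: ΔV = −E·d for a displacement d parallel to E.
Going from Q to P is a displacement of 66.9 cm opposite to the field, so V_P − V_Q = +Ed = 3.26×10⁴ V.

3.26×10⁴ V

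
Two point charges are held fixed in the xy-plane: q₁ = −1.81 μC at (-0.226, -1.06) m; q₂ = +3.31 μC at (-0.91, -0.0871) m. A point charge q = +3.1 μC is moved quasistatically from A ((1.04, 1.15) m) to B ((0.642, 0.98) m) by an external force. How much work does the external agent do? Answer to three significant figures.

For quasistatic motion the external work equals the change in potential energy: W_ext = qΔV = q(V_B − V_A).
At A: distances to the source charges are 2.55 m, 2.31 m; V_A = Σ kqᵢ/rᵢ = 6500 V.
At B: distances to the source charges are 2.22 m, 1.88 m; V_B = Σ kqᵢ/rᵢ = 8460 V.
ΔV = V_B − V_A = 1960 V.
W_ext = qΔV = (3.10×10⁻⁶ C)(1960 V) = 6.08×10⁻³ J.

6.08×10⁻³ J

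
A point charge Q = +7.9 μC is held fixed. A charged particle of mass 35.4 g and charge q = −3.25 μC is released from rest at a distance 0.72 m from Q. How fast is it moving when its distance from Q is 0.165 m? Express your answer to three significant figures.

Only the electrostatic force acts, so mechanical energy is conserved: ½mv² = U₁ − U₂ = kQq(1/r₁ − 1/r₂).
U₁ − U₂ = (8.99×10⁹ N·m²/C²)(7.90×10⁻⁶ C)(-3.25×10⁻⁶ C)(1/0.720 − 1/0.165) = 1.08 J.
v = √(2·1.08/0.0354) = 7.81 m/s.

7.81 m/s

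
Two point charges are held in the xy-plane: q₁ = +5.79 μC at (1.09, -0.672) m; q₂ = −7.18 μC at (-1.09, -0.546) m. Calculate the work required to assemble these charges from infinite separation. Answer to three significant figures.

-0.171 J

The work to assemble the configuration equals its total potential energy, U = Σ kqᵢqⱼ/rᵢⱼ over all pairs.
Pair separations: r₁₂ = 2.18 m.
U = (-0.171) = -0.171 J.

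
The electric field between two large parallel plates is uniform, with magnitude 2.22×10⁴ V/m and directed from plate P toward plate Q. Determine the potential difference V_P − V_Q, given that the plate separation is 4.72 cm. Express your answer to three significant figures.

In a uniform field, potential decreases in the direction of E: ΔV = −E·d for a displacement d parallel to E.
Going from Q to P is a displacement of 4.72 cm opposite to the field, so V_P − V_Q = +Ed = 1050 V.

1050 V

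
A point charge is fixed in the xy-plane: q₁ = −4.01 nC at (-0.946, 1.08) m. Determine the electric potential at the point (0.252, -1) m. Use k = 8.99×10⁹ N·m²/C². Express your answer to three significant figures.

Electric potential is a scalar, so the contributions from each charge add algebraically: V = Σ kqᵢ/rᵢ.
Distances from the field point to each charge: r₁ = 2.40 m.
V = k[(-4.01×10⁻⁹)/(2.40)] = -15.0 V.

-15.0 V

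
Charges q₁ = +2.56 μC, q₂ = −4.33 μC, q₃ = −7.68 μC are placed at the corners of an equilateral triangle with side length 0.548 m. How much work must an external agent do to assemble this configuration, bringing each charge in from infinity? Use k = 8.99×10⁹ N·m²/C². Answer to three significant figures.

0.0412 J

The assembly work is the sum of pairwise potential energies, U = Σ_{i<j} kqᵢqⱼ/rᵢⱼ.
All three pair separations equal the side length, 0.548 m.
U = (-0.182) + (-0.323) + (0.546) = 0.0412 J.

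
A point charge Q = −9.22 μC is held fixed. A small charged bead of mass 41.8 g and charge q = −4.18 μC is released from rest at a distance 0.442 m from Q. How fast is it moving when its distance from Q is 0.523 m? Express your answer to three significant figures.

Only the electrostatic force acts, so mechanical energy is conserved: ½mv² = U₁ − U₂ = kQq(1/r₁ − 1/r₂).
U₁ − U₂ = (8.99×10⁹ N·m²/C²)(-9.22×10⁻⁶ C)(-4.18×10⁻⁶ C)(1/0.442 − 1/0.523) = 0.121 J.
v = √(2·0.121/0.0418) = 2.41 m/s.

2.41 m/s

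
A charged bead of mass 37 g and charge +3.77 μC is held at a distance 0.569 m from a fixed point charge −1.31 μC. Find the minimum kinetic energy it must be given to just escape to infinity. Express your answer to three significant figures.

0.0780 J

To just escape, total mechanical energy must reach zero at infinity: ½mv²_min + U = 0, so ½mv²_min = −U = |kQq|/r.
|U| = |kQq|/r = (8.99×10⁹ N·m²/C²)(1.31×10⁻⁶)(3.77×10⁻⁶)/(0.569) = 0.0780 J.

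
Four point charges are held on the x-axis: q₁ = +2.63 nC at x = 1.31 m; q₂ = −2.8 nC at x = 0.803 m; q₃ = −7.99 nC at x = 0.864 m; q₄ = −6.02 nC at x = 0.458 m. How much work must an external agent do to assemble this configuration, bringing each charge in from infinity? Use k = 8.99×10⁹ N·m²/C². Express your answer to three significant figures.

4.08×10⁻⁶ J

The assembly work is the sum of pairwise potential energies, U = Σ_{i<j} kqᵢqⱼ/rᵢⱼ.
Pair separations: r₁₂ = 0.507 m, r₁₃ = 0.446 m, r₁₄ = 0.852 m, r₂₃ = 0.0610 m, r₂₄ = 0.345 m, r₃₄ = 0.406 m.
Summing all 6 pair terms gives U = 4.08×10⁻⁶ J.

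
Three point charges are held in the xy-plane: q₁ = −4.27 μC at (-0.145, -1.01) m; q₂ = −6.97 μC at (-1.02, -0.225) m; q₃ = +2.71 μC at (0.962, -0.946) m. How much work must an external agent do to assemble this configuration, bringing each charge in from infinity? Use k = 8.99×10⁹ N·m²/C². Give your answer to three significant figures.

The assembly work is the sum of pairwise potential energies, U = Σ_{i<j} kqᵢqⱼ/rᵢⱼ.
Pair separations: r₁₂ = 1.18 m, r₁₃ = 1.11 m, r₂₃ = 2.11 m.
U = (0.228) + (-0.0938) + (-0.0805) = 0.0533 J.

0.0533 J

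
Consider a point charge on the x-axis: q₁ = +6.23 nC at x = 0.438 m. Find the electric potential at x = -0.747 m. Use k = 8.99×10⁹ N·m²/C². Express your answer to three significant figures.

47.3 V

The total potential is the scalar sum of each charge's contribution, V = Σ kqᵢ/rᵢ.
V = k[(6.23×10⁻⁹)/(1.19)] = 47.3 V.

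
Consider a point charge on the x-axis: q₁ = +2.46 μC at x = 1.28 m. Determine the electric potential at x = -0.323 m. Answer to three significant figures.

The total potential is the scalar sum of each charge's contribution, V = Σ kqᵢ/rᵢ.
V = k[(2.46×10⁻⁶)/(1.60)] = 1.38×10⁴ V.

1.38×10⁴ V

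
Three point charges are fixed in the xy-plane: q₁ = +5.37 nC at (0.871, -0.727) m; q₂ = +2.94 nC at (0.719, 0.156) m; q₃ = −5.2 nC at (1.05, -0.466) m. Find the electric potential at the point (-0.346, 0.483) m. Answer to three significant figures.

24.2 V

Electric potential is a scalar, so the contributions from each charge add algebraically: V = Σ kqᵢ/rᵢ.
Distances from the field point to each charge: r₁ = 1.72 m, r₂ = 1.11 m, r₃ = 1.69 m.
V = k[(5.37×10⁻⁹)/(1.72) + (2.94×10⁻⁹)/(1.11) + (-5.20×10⁻⁹)/(1.69)] = 24.2 V.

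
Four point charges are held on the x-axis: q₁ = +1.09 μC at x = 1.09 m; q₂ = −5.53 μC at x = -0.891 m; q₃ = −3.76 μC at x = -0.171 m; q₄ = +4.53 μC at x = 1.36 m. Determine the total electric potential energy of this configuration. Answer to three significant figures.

0.167 J

The assembly work is the sum of pairwise potential energies, U = Σ_{i<j} kqᵢqⱼ/rᵢⱼ.
Pair separations: r₁₂ = 1.98 m, r₁₃ = 1.26 m, r₁₄ = 0.270 m, r₂₃ = 0.720 m, r₂₄ = 2.25 m, r₃₄ = 1.53 m.
Summing all 6 pair terms gives U = 0.167 J.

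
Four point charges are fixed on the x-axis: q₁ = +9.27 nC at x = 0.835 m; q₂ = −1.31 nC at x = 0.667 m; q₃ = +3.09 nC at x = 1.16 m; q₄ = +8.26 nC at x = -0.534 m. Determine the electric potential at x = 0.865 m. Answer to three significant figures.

Electric potential is a scalar, so the contributions from each charge add algebraically: V = Σ kqᵢ/rᵢ.
Distances from the field point to each charge: r₁ = 0.0300 m, r₂ = 0.198 m, r₃ = 0.295 m, r₄ = 1.40 m.
V = k[(9.27×10⁻⁹)/(0.0300) + (-1.31×10⁻⁹)/(0.198) + (3.09×10⁻⁹)/(0.295) + (8.26×10⁻⁹)/(1.40)] = 2870 V.

2870 V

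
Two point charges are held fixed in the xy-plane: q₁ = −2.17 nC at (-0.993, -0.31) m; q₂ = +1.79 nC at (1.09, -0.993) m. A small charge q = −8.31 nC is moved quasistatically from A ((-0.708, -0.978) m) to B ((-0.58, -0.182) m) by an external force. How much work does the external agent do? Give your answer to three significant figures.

1.54×10⁻⁷ J

For quasistatic motion the external work equals the change in potential energy: W_ext = qΔV = q(V_B − V_A).
At A: distances to the source charges are 0.726 m, 1.80 m; V_A = Σ kqᵢ/rᵢ = -17.9 V.
At B: distances to the source charges are 0.432 m, 1.86 m; V_B = Σ kqᵢ/rᵢ = -36.5 V.
ΔV = V_B − V_A = -18.5 V.
W_ext = qΔV = (-8.31×10⁻⁹ C)(-18.5 V) = 1.54×10⁻⁷ J.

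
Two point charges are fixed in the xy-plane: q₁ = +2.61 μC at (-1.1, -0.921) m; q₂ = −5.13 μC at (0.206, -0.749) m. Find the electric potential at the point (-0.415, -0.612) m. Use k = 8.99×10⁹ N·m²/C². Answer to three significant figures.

-4.13×10⁴ V

Electric potential is a scalar, so the contributions from each charge add algebraically: V = Σ kqᵢ/rᵢ.
Distances from the field point to each charge: r₁ = 0.751 m, r₂ = 0.636 m.
V = k[(2.61×10⁻⁶)/(0.751) + (-5.13×10⁻⁶)/(0.636)] = -4.13×10⁴ V.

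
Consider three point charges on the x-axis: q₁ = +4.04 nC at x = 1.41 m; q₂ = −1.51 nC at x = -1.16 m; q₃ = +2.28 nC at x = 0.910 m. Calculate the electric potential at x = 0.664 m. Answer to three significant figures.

Electric potential is a scalar, so the contributions from each charge add algebraically: V = Σ kqᵢ/rᵢ.
Distances from the field point to each charge: r₁ = 0.746 m, r₂ = 1.82 m, r₃ = 0.246 m.
V = k[(4.04×10⁻⁹)/(0.746) + (-1.51×10⁻⁹)/(1.82) + (2.28×10⁻⁹)/(0.246)] = 125 V.

125 V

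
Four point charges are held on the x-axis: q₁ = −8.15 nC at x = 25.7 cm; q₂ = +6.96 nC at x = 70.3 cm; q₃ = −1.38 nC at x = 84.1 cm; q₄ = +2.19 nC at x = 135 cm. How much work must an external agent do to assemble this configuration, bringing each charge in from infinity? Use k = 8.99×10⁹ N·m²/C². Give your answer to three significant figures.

-1.58×10⁻⁶ J

The work to assemble the configuration equals its total potential energy, U = Σ kqᵢqⱼ/rᵢⱼ over all pairs.
Pair separations: r₁₂ = 0.446 m, r₁₃ = 0.584 m, r₁₄ = 1.09 m, r₂₃ = 0.138 m, r₂₄ = 0.647 m, r₃₄ = 0.509 m.
Summing all 6 pair terms gives U = -1.58×10⁻⁶ J.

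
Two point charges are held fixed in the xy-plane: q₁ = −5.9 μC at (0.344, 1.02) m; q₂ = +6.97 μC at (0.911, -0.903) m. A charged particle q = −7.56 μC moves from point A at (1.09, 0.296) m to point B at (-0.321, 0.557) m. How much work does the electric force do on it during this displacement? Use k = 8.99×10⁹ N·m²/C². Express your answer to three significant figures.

-0.252 J

The work done by the electric force is W_field = −ΔU = −q(V_B − V_A) = q(V_A − V_B).
At A: distances to the source charges are 1.04 m, 1.21 m; V_A = Σ kqᵢ/rᵢ = 665 V.
At B: distances to the source charges are 0.810 m, 1.91 m; V_B = Σ kqᵢ/rᵢ = -3.27×10⁴ V.
ΔV = V_B − V_A = -3.33×10⁴ V.
W_field = −qΔV = −(-7.56×10⁻⁶ C)(-3.33×10⁴ V) = -0.252 J.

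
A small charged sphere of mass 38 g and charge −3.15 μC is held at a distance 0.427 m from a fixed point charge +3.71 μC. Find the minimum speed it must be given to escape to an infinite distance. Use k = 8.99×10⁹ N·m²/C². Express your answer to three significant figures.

3.60 m/s

To just escape, total mechanical energy must reach zero at infinity: ½mv²_min + U = 0, so ½mv²_min = −U = |kQq|/r.
|U| = |kQq|/r = (8.99×10⁹ N·m²/C²)(3.71×10⁻⁶)(3.15×10⁻⁶)/(0.427) = 0.246 J.
v_min = √(2|U|/m) = √(2·0.246/0.0380) = 3.60 m/s.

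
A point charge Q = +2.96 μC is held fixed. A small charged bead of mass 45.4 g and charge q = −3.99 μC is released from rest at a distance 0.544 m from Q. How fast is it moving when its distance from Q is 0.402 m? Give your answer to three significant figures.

Only the electrostatic force acts, so mechanical energy is conserved: ½mv² = U₁ − U₂ = kQq(1/r₁ − 1/r₂).
U₁ − U₂ = (8.99×10⁹ N·m²/C²)(2.96×10⁻⁶ C)(-3.99×10⁻⁶ C)(1/0.544 − 1/0.402) = 0.0689 J.
v = √(2·0.0689/0.0454) = 1.74 m/s.

1.74 m/s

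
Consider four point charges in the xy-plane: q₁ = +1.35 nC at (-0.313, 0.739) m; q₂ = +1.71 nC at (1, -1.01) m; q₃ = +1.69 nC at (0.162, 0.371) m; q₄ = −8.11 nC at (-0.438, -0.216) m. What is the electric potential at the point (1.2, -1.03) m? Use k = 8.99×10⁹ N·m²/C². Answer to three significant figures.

Electric potential is a scalar, so the contributions from each charge add algebraically: V = Σ kqᵢ/rᵢ.
Distances from the field point to each charge: r₁ = 2.33 m, r₂ = 0.201 m, r₃ = 1.74 m, r₄ = 1.83 m.
V = k[(1.35×10⁻⁹)/(2.33) + (1.71×10⁻⁹)/(0.201) + (1.69×10⁻⁹)/(1.74) + (-8.11×10⁻⁹)/(1.83)] = 50.5 V.

50.5 V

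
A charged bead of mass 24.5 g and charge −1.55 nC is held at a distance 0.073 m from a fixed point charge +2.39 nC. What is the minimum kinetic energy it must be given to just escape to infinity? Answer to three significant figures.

To just escape, total mechanical energy must reach zero at infinity: ½mv²_min + U = 0, so ½mv²_min = −U = |kQq|/r.
|U| = |kQq|/r = (8.99×10⁹ N·m²/C²)(2.39×10⁻⁹)(1.55×10⁻⁹)/(0.0730) = 4.56×10⁻⁷ J.

4.56×10⁻⁷ J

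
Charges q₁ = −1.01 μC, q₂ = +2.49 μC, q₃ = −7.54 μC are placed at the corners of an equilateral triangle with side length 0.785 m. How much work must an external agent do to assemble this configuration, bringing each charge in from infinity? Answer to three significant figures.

The assembly work is the sum of pairwise potential energies, U = Σ_{i<j} kqᵢqⱼ/rᵢⱼ.
All three pair separations equal the side length, 0.785 m.
U = (-0.0288) + (0.0872) + (-0.215) = -0.157 J.

-0.157 J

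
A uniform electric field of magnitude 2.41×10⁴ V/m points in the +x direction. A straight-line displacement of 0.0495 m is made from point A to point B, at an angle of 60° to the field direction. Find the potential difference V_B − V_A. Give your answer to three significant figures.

-596 V

Only the component of displacement along E changes the potential: ΔV = −E·d·cosθ.
ΔV = −(2.41×10⁴ V/m)(0.0495 m)cos60° = -596 V.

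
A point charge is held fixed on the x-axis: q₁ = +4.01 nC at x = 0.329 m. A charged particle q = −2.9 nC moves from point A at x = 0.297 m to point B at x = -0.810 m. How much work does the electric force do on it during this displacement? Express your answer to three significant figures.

-3.18×10⁻⁶ J

The work done by the electric force is W_field = −ΔU = −q(V_B − V_A) = q(V_A − V_B).
At A: distance to the source charge is 0.0320 m; V_A = kq₁/r = 1130 V.
At B: distance to the source charge is 1.14 m; V_B = kq₁/r = 31.7 V.
ΔV = V_B − V_A = -1090 V.
W_field = −qΔV = −(-2.90×10⁻⁹ C)(-1090 V) = -3.18×10⁻⁶ J.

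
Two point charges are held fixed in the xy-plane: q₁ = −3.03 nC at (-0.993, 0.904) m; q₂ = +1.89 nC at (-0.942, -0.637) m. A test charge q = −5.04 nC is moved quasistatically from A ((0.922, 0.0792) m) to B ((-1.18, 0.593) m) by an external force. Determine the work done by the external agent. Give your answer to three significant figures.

For quasistatic motion the external work equals the change in potential energy: W_ext = qΔV = q(V_B − V_A).
At A: distances to the source charges are 2.09 m, 2.00 m; V_A = Σ kqᵢ/rᵢ = -4.56 V.
At B: distances to the source charges are 0.363 m, 1.25 m; V_B = Σ kqᵢ/rᵢ = -61.5 V.
ΔV = V_B − V_A = -56.9 V.
W_ext = qΔV = (-5.04×10⁻⁹ C)(-56.9 V) = 2.87×10⁻⁷ J.

2.87×10⁻⁷ J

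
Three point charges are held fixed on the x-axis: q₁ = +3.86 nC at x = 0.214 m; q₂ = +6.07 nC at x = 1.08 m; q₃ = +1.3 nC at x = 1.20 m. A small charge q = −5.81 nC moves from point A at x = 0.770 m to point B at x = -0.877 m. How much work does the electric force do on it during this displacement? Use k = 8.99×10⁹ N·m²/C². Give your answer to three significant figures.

The work done by the electric force is W_field = −ΔU = −q(V_B − V_A) = q(V_A − V_B).
At A: distances to the source charges are 0.556 m, 0.310 m, 0.430 m; V_A = Σ kqᵢ/rᵢ = 266 V.
At B: distances to the source charges are 1.09 m, 1.96 m, 2.08 m; V_B = Σ kqᵢ/rᵢ = 65.3 V.
ΔV = V_B − V_A = -200 V.
W_field = −qΔV = −(-5.81×10⁻⁹ C)(-200 V) = -1.16×10⁻⁶ J.

-1.16×10⁻⁶ J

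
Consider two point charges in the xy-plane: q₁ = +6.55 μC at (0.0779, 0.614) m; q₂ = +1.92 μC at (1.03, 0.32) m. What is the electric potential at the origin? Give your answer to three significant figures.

Electric potential is a scalar, so the contributions from each charge add algebraically: V = Σ kqᵢ/rᵢ.
Distances from the field point to each charge: r₁ = 0.619 m, r₂ = 1.08 m.
V = k[(6.55×10⁻⁶)/(0.619) + (1.92×10⁻⁶)/(1.08)] = 1.11×10⁵ V.

1.11×10⁵ V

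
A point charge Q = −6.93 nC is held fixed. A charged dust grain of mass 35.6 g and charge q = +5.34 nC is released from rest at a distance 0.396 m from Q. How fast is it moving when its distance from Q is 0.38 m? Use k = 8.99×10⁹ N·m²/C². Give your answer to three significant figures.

Only the electrostatic force acts, so mechanical energy is conserved: ½mv² = U₁ − U₂ = kQq(1/r₁ − 1/r₂).
U₁ − U₂ = (8.99×10⁹ N·m²/C²)(-6.93×10⁻⁹ C)(5.34×10⁻⁹ C)(1/0.396 − 1/0.380) = 3.54×10⁻⁸ J.
v = √(2·3.54×10⁻⁸/0.0356) = 1.41×10⁻³ m/s.

1.41×10⁻³ m/s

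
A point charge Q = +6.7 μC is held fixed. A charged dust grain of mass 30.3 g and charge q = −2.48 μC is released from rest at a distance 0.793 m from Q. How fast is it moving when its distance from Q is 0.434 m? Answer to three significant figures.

Only the electrostatic force acts, so mechanical energy is conserved: ½mv² = U₁ − U₂ = kQq(1/r₁ − 1/r₂).
U₁ − U₂ = (8.99×10⁹ N·m²/C²)(6.70×10⁻⁶ C)(-2.48×10⁻⁶ C)(1/0.793 − 1/0.434) = 0.156 J.
v = √(2·0.156/0.0303) = 3.21 m/s.

3.21 m/s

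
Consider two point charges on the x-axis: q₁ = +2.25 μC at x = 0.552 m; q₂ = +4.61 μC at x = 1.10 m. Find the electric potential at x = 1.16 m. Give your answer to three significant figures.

7.24×10⁵ V

The total potential is the scalar sum of each charge's contribution, V = Σ kqᵢ/rᵢ.
Distances from the field point to each charge: r₁ = 0.608 m, r₂ = 0.0600 m.
V = k[(2.25×10⁻⁶)/(0.608) + (4.61×10⁻⁶)/(0.0600)] = 7.24×10⁵ V.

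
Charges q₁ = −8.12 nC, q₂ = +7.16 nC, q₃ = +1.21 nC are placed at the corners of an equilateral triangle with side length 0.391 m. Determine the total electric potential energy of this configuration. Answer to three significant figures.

The work to assemble the configuration equals its total potential energy, U = Σ kqᵢqⱼ/rᵢⱼ over all pairs.
All three pair separations equal the side length, 0.391 m.
U = (-1.34×10⁻⁶) + (-2.26×10⁻⁷) + (1.99×10⁻⁷) = -1.36×10⁻⁶ J.

-1.36×10⁻⁶ J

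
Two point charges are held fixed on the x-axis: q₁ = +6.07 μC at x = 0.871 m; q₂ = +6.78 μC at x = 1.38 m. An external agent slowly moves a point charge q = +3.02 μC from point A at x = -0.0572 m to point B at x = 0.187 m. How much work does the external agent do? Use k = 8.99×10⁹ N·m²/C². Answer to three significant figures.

0.0896 J

For quasistatic motion the external work equals the change in potential energy: W_ext = qΔV = q(V_B − V_A).
At A: distances to the source charges are 0.928 m, 1.44 m; V_A = Σ kqᵢ/rᵢ = 1.01×10⁵ V.
At B: distances to the source charges are 0.684 m, 1.19 m; V_B = Σ kqᵢ/rᵢ = 1.31×10⁵ V.
ΔV = V_B − V_A = 2.97×10⁴ V.
W_ext = qΔV = (3.02×10⁻⁶ C)(2.97×10⁴ V) = 0.0896 J.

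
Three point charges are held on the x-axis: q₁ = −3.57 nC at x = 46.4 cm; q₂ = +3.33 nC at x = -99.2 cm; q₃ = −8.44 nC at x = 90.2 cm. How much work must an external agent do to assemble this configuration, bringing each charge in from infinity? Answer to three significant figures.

4.12×10⁻⁷ J

The work to assemble the configuration equals its total potential energy, U = Σ kqᵢqⱼ/rᵢⱼ over all pairs.
Pair separations: r₁₂ = 1.46 m, r₁₃ = 0.438 m, r₂₃ = 1.89 m.
U = (-7.34×10⁻⁸) + (6.18×10⁻⁷) + (-1.33×10⁻⁷) = 4.12×10⁻⁷ J.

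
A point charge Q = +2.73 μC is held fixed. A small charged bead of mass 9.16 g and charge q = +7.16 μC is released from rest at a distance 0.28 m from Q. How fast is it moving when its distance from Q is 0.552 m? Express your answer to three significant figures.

Only the electrostatic force acts, so mechanical energy is conserved: ½mv² = U₁ − U₂ = kQq(1/r₁ − 1/r₂).
U₁ − U₂ = (8.99×10⁹ N·m²/C²)(2.73×10⁻⁶ C)(7.16×10⁻⁶ C)(1/0.280 − 1/0.552) = 0.309 J.
v = √(2·0.309/9.16×10⁻³) = 8.22 m/s.

8.22 m/s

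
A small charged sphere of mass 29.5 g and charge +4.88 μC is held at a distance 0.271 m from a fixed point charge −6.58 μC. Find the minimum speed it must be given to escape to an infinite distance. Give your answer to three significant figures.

To just escape, total mechanical energy must reach zero at infinity: ½mv²_min + U = 0, so ½mv²_min = −U = |kQq|/r.
|U| = |kQq|/r = (8.99×10⁹ N·m²/C²)(6.58×10⁻⁶)(4.88×10⁻⁶)/(0.271) = 1.07 J.
v_min = √(2|U|/m) = √(2·1.07/0.0295) = 8.50 m/s.

8.50 m/s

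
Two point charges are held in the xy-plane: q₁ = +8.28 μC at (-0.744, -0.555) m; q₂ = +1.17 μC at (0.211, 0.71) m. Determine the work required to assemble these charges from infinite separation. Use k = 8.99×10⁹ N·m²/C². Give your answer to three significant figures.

0.0549 J

The work to assemble the configuration equals its total potential energy, U = Σ kqᵢqⱼ/rᵢⱼ over all pairs.
Pair separations: r₁₂ = 1.59 m.
U = (0.0549) = 0.0549 J.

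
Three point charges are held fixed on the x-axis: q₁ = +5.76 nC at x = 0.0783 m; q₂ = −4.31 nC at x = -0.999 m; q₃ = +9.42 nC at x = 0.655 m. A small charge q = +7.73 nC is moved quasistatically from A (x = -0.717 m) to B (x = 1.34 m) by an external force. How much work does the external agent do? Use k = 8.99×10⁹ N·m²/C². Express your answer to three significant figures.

For quasistatic motion the external work equals the change in potential energy: W_ext = qΔV = q(V_B − V_A).
At A: distances to the source charges are 0.795 m, 0.282 m, 1.37 m; V_A = Σ kqᵢ/rᵢ = -10.6 V.
At B: distances to the source charges are 1.26 m, 2.34 m, 0.685 m; V_B = Σ kqᵢ/rᵢ = 148 V.
ΔV = V_B − V_A = 159 V.
W_ext = qΔV = (7.73×10⁻⁹ C)(159 V) = 1.23×10⁻⁶ J.

1.23×10⁻⁶ J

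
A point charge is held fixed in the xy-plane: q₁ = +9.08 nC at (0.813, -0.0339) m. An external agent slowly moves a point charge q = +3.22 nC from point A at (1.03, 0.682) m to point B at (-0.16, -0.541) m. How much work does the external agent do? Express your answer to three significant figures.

-1.12×10⁻⁷ J

For quasistatic motion the external work equals the change in potential energy: W_ext = qΔV = q(V_B − V_A).
At A: distance to the source charge is 0.748 m; V_A = kq₁/r = 109 V.
At B: distance to the source charge is 1.10 m; V_B = kq₁/r = 74.4 V.
ΔV = V_B − V_A = -34.7 V.
W_ext = qΔV = (3.22×10⁻⁹ C)(-34.7 V) = -1.12×10⁻⁷ J.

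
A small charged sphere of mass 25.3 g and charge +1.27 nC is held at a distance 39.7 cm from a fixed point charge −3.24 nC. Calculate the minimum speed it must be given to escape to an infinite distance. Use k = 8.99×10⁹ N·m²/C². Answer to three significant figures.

To just escape, total mechanical energy must reach zero at infinity: ½mv²_min + U = 0, so ½mv²_min = −U = |kQq|/r.
|U| = |kQq|/r = (8.99×10⁹ N·m²/C²)(3.24×10⁻⁹)(1.27×10⁻⁹)/(0.397) = 9.32×10⁻⁸ J.
v_min = √(2|U|/m) = √(2·9.32×10⁻⁸/0.0253) = 2.71×10⁻³ m/s.

2.71×10⁻³ m/s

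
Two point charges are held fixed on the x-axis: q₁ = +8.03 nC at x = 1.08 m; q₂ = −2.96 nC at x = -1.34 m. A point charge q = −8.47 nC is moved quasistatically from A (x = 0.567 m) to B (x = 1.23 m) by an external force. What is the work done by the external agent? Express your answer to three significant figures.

-2.91×10⁻⁶ J

For quasistatic motion the external work equals the change in potential energy: W_ext = qΔV = q(V_B − V_A).
At A: distances to the source charges are 0.513 m, 1.91 m; V_A = Σ kqᵢ/rᵢ = 127 V.
At B: distances to the source charges are 0.150 m, 2.57 m; V_B = Σ kqᵢ/rᵢ = 471 V.
ΔV = V_B − V_A = 344 V.
W_ext = qΔV = (-8.47×10⁻⁹ C)(344 V) = -2.91×10⁻⁶ J.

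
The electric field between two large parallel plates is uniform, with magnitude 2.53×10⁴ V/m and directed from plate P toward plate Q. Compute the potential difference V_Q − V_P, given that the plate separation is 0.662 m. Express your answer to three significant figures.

-1.67×10⁴ V

In a uniform field, potential decreases in the direction of E: ΔV = −E·d for a displacement d parallel to E.
Going from P to Q is a displacement of 0.662 m along the field, so V_Q − V_P = −Ed = -1.67×10⁴ V.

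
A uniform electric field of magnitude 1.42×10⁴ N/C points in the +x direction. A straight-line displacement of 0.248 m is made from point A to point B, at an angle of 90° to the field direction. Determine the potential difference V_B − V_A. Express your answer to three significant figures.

0 V

Only the component of displacement along E changes the potential: ΔV = −E·d·cosθ.
ΔV = −(1.42×10⁴ V/m)(0.248 m)cos90° = 0 V.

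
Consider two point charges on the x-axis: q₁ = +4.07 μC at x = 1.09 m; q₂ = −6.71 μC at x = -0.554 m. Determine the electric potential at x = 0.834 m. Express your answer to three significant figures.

Electric potential is a scalar, so the contributions from each charge add algebraically: V = Σ kqᵢ/rᵢ.
Distances from the field point to each charge: r₁ = 0.256 m, r₂ = 1.39 m.
V = k[(4.07×10⁻⁶)/(0.256) + (-6.71×10⁻⁶)/(1.39)] = 9.95×10⁴ V.

9.95×10⁴ V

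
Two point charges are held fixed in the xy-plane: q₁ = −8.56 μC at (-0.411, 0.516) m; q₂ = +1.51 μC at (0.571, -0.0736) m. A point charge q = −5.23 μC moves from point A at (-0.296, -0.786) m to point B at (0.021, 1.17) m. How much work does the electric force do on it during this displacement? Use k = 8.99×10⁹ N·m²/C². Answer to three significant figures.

The work done by the electric force is W_field = −ΔU = −q(V_B − V_A) = q(V_A − V_B).
At A: distances to the source charges are 1.31 m, 1.12 m; V_A = Σ kqᵢ/rᵢ = -4.68×10⁴ V.
At B: distances to the source charges are 0.784 m, 1.36 m; V_B = Σ kqᵢ/rᵢ = -8.82×10⁴ V.
ΔV = V_B − V_A = -4.14×10⁴ V.
W_field = −qΔV = −(-5.23×10⁻⁶ C)(-4.14×10⁴ V) = -0.217 J.

-0.217 J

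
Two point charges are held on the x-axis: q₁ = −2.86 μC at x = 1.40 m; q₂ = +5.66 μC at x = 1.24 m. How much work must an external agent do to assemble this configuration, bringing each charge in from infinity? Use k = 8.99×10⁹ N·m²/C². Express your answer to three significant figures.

-0.910 J

The assembly work is the sum of pairwise potential energies, U = Σ_{i<j} kqᵢqⱼ/rᵢⱼ.
Pair separations: r₁₂ = 0.160 m.
U = (-0.910) = -0.910 J.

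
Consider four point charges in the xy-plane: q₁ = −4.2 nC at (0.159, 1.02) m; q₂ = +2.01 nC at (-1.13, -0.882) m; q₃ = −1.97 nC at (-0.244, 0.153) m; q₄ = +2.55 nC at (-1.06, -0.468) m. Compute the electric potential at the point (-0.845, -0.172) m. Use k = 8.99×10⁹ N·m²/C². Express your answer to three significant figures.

Electric potential is a scalar, so the contributions from each charge add algebraically: V = Σ kqᵢ/rᵢ.
Distances from the field point to each charge: r₁ = 1.56 m, r₂ = 0.765 m, r₃ = 0.683 m, r₄ = 0.366 m.
V = k[(-4.20×10⁻⁹)/(1.56) + (2.01×10⁻⁹)/(0.765) + (-1.97×10⁻⁹)/(0.683) + (2.55×10⁻⁹)/(0.366)] = 36.1 V.

36.1 V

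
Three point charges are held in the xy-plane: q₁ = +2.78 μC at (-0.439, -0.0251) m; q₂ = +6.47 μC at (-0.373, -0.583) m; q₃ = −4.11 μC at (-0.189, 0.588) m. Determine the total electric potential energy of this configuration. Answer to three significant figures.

-0.0690 J

The work to assemble the configuration equals its total potential energy, U = Σ kqᵢqⱼ/rᵢⱼ over all pairs.
Pair separations: r₁₂ = 0.562 m, r₁₃ = 0.662 m, r₂₃ = 1.19 m.
U = (0.288) + (-0.155) + (-0.202) = -0.0690 J.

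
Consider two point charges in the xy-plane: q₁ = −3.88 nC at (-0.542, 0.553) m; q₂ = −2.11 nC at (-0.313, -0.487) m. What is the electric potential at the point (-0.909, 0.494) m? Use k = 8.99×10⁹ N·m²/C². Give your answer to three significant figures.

-110 V

The total potential is the scalar sum of each charge's contribution, V = Σ kqᵢ/rᵢ.
Distances from the field point to each charge: r₁ = 0.372 m, r₂ = 1.15 m.
V = k[(-3.88×10⁻⁹)/(0.372) + (-2.11×10⁻⁹)/(1.15)] = -110 V.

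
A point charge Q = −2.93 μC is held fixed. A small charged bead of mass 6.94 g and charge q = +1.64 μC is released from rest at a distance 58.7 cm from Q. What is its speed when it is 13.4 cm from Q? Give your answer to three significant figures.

Only the electrostatic force acts, so mechanical energy is conserved: ½mv² = U₁ − U₂ = kQq(1/r₁ − 1/r₂).
U₁ − U₂ = (8.99×10⁹ N·m²/C²)(-2.93×10⁻⁶ C)(1.64×10⁻⁶ C)(1/0.587 − 1/0.134) = 0.249 J.
v = √(2·0.249/6.94×10⁻³) = 8.47 m/s.

8.47 m/s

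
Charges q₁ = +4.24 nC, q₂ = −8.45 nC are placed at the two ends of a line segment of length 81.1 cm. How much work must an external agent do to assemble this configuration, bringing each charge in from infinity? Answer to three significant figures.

-3.97×10⁻⁷ J

The assembly work is the sum of pairwise potential energies, U = Σ_{i<j} kqᵢqⱼ/rᵢⱼ.
The separation is r = 0.811 m.
U = (-3.97×10⁻⁷) = -3.97×10⁻⁷ J.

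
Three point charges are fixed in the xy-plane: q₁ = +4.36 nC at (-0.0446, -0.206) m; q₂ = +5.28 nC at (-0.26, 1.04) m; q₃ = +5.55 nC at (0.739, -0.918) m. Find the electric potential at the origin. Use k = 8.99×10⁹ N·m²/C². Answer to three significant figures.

The total potential is the scalar sum of each charge's contribution, V = Σ kqᵢ/rᵢ.
Distances from the field point to each charge: r₁ = 0.211 m, r₂ = 1.07 m, r₃ = 1.18 m.
V = k[(4.36×10⁻⁹)/(0.211) + (5.28×10⁻⁹)/(1.07) + (5.55×10⁻⁹)/(1.18)] = 273 V.

273 V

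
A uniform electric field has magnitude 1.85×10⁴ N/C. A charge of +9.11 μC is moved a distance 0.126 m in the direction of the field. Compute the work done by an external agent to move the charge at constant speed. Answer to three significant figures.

The potential change for a displacement 0.126 m in the direction of the field is ΔV = −Ed = -2330 V.
W_ext = qΔV = -0.0212 J.

-0.0212 J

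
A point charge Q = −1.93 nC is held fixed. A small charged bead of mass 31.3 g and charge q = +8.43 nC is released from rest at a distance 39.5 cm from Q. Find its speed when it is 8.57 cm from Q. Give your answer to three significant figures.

Only the electrostatic force acts, so mechanical energy is conserved: ½mv² = U₁ − U₂ = kQq(1/r₁ − 1/r₂).
U₁ − U₂ = (8.99×10⁹ N·m²/C²)(-1.93×10⁻⁹ C)(8.43×10⁻⁹ C)(1/0.395 − 1/0.0857) = 1.34×10⁻⁶ J.
v = √(2·1.34×10⁻⁶/0.0313) = 9.24×10⁻³ m/s.

9.24×10⁻³ m/s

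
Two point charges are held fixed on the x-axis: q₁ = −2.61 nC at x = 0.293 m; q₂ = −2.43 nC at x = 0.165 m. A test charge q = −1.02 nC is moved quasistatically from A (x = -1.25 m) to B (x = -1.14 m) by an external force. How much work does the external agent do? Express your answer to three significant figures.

For quasistatic motion the external work equals the change in potential energy: W_ext = qΔV = q(V_B − V_A).
At A: distances to the source charges are 1.54 m, 1.42 m; V_A = Σ kqᵢ/rᵢ = -30.6 V.
At B: distances to the source charges are 1.43 m, 1.30 m; V_B = Σ kqᵢ/rᵢ = -33.1 V.
ΔV = V_B − V_A = -2.47 V.
W_ext = qΔV = (-1.02×10⁻⁹ C)(-2.47 V) = 2.52×10⁻⁹ J.

2.52×10⁻⁹ J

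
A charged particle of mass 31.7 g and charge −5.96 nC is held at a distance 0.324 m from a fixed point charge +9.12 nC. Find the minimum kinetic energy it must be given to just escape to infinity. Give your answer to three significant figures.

1.51×10⁻⁶ J

To just escape, total mechanical energy must reach zero at infinity: ½mv²_min + U = 0, so ½mv²_min = −U = |kQq|/r.
|U| = |kQq|/r = (8.99×10⁹ N·m²/C²)(9.12×10⁻⁹)(5.96×10⁻⁹)/(0.324) = 1.51×10⁻⁶ J.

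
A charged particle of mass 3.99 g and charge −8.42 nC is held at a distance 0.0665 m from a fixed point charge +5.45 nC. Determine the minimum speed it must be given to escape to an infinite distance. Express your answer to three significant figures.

To just escape, total mechanical energy must reach zero at infinity: ½mv²_min + U = 0, so ½mv²_min = −U = |kQq|/r.
|U| = |kQq|/r = (8.99×10⁹ N·m²/C²)(5.45×10⁻⁹)(8.42×10⁻⁹)/(0.0665) = 6.20×10⁻⁶ J.
v_min = √(2|U|/m) = √(2·6.20×10⁻⁶/3.99×10⁻³) = 0.0558 m/s.

0.0558 m/s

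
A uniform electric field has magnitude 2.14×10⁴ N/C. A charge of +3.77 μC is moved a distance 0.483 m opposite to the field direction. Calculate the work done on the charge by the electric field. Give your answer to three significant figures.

The potential change for a displacement 0.483 m opposite to the field direction is ΔV = +Ed = 1.03×10⁴ V.
W_field = −qΔV = -0.0390 J.

-0.0390 J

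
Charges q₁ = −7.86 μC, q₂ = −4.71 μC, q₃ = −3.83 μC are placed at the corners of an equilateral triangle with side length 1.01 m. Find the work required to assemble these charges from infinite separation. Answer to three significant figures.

0.758 J

The assembly work is the sum of pairwise potential energies, U = Σ_{i<j} kqᵢqⱼ/rᵢⱼ.
All three pair separations equal the side length, 1.01 m.
U = (0.330) + (0.268) + (0.161) = 0.758 J.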